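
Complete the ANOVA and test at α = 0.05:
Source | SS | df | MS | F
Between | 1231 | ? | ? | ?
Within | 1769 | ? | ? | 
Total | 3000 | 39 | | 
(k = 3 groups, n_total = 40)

df_between = 2, df_within = 37. MS_between = 615.5, MS_within = 47.81. F = 12.874, F_crit ≈ 3.252. Reject H₀.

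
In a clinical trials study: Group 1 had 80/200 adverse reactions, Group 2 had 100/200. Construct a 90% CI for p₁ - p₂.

p̂₁ = 0.4, p̂₂ = 0.5. Difference = -0.1. CI = (-0.181, -0.019)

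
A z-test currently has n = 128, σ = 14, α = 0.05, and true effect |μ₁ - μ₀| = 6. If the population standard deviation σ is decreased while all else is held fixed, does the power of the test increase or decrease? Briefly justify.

Power increases: a smaller σ shrinks the standard error σ/√n, moving the sampling distribution under H₁ further from the critical value.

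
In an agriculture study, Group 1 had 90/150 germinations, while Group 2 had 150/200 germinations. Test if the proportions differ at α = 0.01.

p̂₁ = 0.6, p̂₂ = 0.75, pooled p̂ = 0.686. z = -2.991. Critical: ±2.576. Reject H₀.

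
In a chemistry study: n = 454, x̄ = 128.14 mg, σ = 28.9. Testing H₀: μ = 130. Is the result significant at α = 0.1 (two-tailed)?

z = (128.14 - 130)/(28.9/√454) = -1.371. Since |z| ≤ 1.645, not significant at α = 0.1.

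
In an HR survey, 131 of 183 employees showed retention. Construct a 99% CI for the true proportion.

p̂ = 0.716. CI = p̂ ± z*√(p̂(1-p̂)/n) = (0.63, 0.802)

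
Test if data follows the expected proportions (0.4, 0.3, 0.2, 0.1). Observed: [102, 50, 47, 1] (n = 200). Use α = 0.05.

Expected: [80.0, 60.0, 40.0, 20.0]. χ² = 26.992. df = 3, critical = 7.815. Reject H₀.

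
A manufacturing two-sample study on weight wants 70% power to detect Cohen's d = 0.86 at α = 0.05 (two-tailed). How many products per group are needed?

z_{α/2} = 1.96, z_β = Φ⁻¹(0.7) = 0.524. For large effect (d = 0.86): n per group = 2(z_{α/2} + z_β)²/d² = 2(1.96 + 0.524)²/0.86² = 16.7 → 17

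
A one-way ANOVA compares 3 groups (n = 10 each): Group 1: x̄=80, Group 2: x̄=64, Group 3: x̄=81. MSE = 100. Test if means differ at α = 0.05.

Grand mean = 75.0. SS_between = 1820.0, MS_between = 910.0. F = 9.1, F_crit ≈ 3.354. Reject H₀.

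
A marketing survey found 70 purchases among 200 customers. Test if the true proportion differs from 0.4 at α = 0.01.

p̂ = 0.35, p₀ = 0.4. z = (p̂ - p₀)/√(p₀(1-p₀)/n) = -1.443. Critical: ±2.576. Fail to reject H₀.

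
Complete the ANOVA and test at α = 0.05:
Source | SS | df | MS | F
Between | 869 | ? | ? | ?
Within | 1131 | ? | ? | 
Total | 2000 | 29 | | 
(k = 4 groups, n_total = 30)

df_between = 3, df_within = 26. MS_between = 289.67, MS_within = 43.5. F = 6.659, F_crit ≈ 2.975. Reject H₀.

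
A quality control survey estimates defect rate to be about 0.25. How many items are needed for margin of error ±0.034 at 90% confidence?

n = z²p(1-p)/E² = 1.645²×0.25×0.75/0.034² = 438.9 → n = 439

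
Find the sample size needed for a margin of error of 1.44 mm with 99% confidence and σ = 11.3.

n = (z*σ/E)² = (2.576×11.3/1.44)² = 408.6 → n = 409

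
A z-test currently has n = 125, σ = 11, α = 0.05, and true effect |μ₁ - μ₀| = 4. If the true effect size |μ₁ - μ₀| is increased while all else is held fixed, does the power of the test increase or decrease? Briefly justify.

Power increases: a larger true effect increases the non-centrality λ = |μ₁ - μ₀|/(σ/√n).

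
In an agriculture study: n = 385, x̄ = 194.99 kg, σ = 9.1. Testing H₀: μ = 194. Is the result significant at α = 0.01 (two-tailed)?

z = (194.99 - 194)/(9.1/√385) = 2.135. Since |z| ≤ 2.576, not significant at α = 0.01.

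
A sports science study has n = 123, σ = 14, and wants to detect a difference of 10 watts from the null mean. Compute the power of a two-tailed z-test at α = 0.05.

SE = σ/√n = 14/√123 = 1.262. Non-centrality λ = d/SE = 10/1.262 = 7.922. Power ≈ Φ(λ - z_{α/2}) = Φ(7.922 - 1.96) = Φ(5.962) = 1.0.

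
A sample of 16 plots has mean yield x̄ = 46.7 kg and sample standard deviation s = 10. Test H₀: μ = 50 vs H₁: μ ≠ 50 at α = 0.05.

t = (x̄ - μ₀)/(s/√n) = (46.7 - 50)/(10/√16) = -1.32. df = 15, critical t = ±2.131. Fail to reject H₀.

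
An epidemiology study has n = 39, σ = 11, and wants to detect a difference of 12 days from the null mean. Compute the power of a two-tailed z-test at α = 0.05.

SE = σ/√n = 11/√39 = 1.761. Non-centrality λ = d/SE = 12/1.761 = 6.813. Power ≈ Φ(λ - z_{α/2}) = Φ(6.813 - 1.96) = Φ(4.853) = 1.0.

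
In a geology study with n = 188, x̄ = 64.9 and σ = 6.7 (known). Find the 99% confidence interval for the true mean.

CI = x̄ ± z*(σ/√n) = 64.9 ± 2.576(6.7/√188) = 64.9 ± 1.26 = (63.64, 66.16)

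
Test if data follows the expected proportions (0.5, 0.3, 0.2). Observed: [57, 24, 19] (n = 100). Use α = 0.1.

Expected: [50.0, 30.0, 20.0]. χ² = 2.23. df = 2, critical = 4.605. Fail to reject H₀.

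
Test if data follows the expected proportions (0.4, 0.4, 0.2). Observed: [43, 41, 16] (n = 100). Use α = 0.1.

Expected: [40.0, 40.0, 20.0]. χ² = 1.05. df = 2, critical = 4.605. Fail to reject H₀.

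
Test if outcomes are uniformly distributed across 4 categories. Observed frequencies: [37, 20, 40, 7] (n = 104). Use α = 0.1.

Expected = 26 each. χ² = Σ(O-E)²/E = 27.462. df = 3, critical value = 6.251. Reject H₀.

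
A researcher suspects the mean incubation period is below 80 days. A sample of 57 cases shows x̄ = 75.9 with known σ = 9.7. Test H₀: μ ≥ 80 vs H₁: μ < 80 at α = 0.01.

z = -3.191. Critical value: -2.33. Reject H₀.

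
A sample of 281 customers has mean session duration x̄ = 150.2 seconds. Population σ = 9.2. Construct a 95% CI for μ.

CI = x̄ ± z*(σ/√n) = 150.2 ± 1.96(9.2/√281) = 150.2 ± 1.08 = (149.12, 151.28)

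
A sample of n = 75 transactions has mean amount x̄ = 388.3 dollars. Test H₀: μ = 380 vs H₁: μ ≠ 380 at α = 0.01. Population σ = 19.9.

z = (x̄ - μ₀)/(σ/√n) = (388.3 - 380)/(19.9/√75) = 3.612. Critical value: ±2.576. Since |3.612| > 2.576, Reject H₀.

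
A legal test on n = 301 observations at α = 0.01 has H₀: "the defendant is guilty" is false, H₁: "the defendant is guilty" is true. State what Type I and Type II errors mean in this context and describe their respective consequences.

Type I (false positive): concluding that the defendant is guilty when it is not — convicting an innocent person. Type II (false negative): failing to conclude that the defendant is guilty when it is — acquitting a guilty person. Which is costlier depends on domain priorities and is a judgement call rather than a statistical fact.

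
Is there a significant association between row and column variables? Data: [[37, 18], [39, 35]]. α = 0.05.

χ² = 2.767. df = 1, critical = 3.841. Fail to reject H₀. No evidence of dependence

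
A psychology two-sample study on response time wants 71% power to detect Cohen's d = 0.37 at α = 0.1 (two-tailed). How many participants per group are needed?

z_{α/2} = 1.645, z_β = Φ⁻¹(0.71) = 0.553. For small effect (d = 0.37): n per group = 2(z_{α/2} + z_β)²/d² = 2(1.645 + 0.553)²/0.37² = 70.6 → 71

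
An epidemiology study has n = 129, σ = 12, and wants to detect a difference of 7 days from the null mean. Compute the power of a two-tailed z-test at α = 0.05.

SE = σ/√n = 12/√129 = 1.057. Non-centrality λ = d/SE = 7/1.057 = 6.625. Power ≈ Φ(λ - z_{α/2}) = Φ(6.625 - 1.96) = Φ(4.665) = 1.0.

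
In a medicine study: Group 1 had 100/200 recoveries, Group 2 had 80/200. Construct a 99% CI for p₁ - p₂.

p̂₁ = 0.5, p̂₂ = 0.4. Difference = 0.1. CI = (-0.028, 0.228)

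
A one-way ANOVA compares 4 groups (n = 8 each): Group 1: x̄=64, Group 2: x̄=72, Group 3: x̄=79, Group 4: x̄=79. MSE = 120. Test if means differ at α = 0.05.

Grand mean = 73.5. SS_between = 1224.0, MS_between = 408.0. F = 3.4, F_crit ≈ 2.947. Reject H₀.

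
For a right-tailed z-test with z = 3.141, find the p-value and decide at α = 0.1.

p = P(Z > 3.141) = 1 - Φ(3.141) ≈ 0.0008. Since p < 0.1, reject H₀ (significant) at α = 0.1.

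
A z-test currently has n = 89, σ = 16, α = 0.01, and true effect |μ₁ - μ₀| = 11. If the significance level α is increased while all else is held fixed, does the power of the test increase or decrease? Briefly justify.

Power increases: a larger α lowers the critical value, so more of the H₁ sampling distribution falls in the rejection region.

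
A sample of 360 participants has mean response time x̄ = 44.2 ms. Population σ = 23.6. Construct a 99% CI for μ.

CI = x̄ ± z*(σ/√n) = 44.2 ± 2.576(23.6/√360) = 44.2 ± 3.2 = (41.0, 47.4)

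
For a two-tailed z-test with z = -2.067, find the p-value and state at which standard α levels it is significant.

p = 2·P(Z > |-2.067|) = 2·(1 - Φ(2.067)) ≈ 0.0387. Significant at α = 0.1; Significant at α = 0.05.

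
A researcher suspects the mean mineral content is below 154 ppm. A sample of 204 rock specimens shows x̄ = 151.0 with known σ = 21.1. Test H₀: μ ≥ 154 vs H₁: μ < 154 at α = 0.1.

z = -2.031. Critical value: -1.28. Reject H₀.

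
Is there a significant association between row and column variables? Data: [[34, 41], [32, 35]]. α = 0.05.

χ² = 0.084. df = 1, critical = 3.841. Fail to reject H₀. No evidence of dependence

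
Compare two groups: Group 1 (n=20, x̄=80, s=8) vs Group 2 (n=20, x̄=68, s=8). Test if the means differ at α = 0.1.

Pooled sp = 8.0. t = 4.743, df = 38. Critical t = ±1.686. Reject H₀.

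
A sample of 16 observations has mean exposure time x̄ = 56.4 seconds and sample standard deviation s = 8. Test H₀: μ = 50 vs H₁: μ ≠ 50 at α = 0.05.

t = (x̄ - μ₀)/(s/√n) = (56.4 - 50)/(8/√16) = 3.2. df = 15, critical t = ±2.131. Reject H₀.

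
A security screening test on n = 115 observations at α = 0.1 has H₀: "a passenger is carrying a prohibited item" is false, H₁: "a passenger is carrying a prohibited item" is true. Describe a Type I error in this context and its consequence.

Type I error: rejecting H₀ when it is true — concluding that a passenger is carrying a prohibited item when in fact it is not. Consequence: detaining an innocent passenger — delay and inconvenience.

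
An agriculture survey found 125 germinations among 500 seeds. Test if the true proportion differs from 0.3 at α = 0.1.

p̂ = 0.25, p₀ = 0.3. z = (p̂ - p₀)/√(p₀(1-p₀)/n) = -2.44. Critical: ±1.645. Reject H₀.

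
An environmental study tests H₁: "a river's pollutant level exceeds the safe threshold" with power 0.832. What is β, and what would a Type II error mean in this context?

β = 1 - power = 1 - 0.832 = 0.168. A Type II error is failing to reject H₀ when H₀ is false (false negative) — here, failing to conclude that a river's pollutant level exceeds the safe threshold when in fact it is true. Consequence: allowing unsafe pollution to continue.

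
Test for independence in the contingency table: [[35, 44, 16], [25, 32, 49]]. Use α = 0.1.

χ² = 19.772. df = 2, critical = 4.605. Reject H₀. Variables are dependent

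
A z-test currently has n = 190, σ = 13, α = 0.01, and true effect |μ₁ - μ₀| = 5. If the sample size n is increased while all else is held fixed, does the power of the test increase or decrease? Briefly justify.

Power increases: a larger n shrinks the standard error σ/√n, moving the sampling distribution under H₁ further from the critical value.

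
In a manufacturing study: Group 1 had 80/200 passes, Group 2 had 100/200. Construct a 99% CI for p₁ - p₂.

p̂₁ = 0.4, p̂₂ = 0.5. Difference = -0.1. CI = (-0.228, 0.028)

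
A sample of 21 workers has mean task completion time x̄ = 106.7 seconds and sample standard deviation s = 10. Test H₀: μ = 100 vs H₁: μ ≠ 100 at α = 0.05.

t = (x̄ - μ₀)/(s/√n) = (106.7 - 100)/(10/√21) = 3.07. df = 20, critical t = ±2.086. Reject H₀.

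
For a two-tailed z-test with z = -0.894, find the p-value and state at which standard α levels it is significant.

p = 2·P(Z > |-0.894|) = 2·(1 - Φ(0.894)) ≈ 0.3713. Not significant at any standard level.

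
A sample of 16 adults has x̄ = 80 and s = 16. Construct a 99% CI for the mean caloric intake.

CI = x̄ ± t*(s/√n) = 80 ± 2.947(16/√16) = (68.21, 91.79)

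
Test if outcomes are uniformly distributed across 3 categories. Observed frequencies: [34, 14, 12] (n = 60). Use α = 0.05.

Expected = 20 each. χ² = Σ(O-E)²/E = 14.8. df = 2, critical value = 5.991. Reject H₀.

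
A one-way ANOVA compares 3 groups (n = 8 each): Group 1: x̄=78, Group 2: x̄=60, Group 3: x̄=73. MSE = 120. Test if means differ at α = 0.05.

Grand mean = 70.33. SS_between = 1381.33, MS_between = 690.67. F = 5.756, F_crit ≈ 3.467. Reject H₀.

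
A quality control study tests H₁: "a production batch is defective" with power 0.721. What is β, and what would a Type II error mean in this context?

β = 1 - power = 1 - 0.721 = 0.279. A Type II error is failing to reject H₀ when H₀ is false (false negative) — here, failing to conclude that a production batch is defective when in fact it is true. Consequence: shipping a defective batch — faulty products reach customers.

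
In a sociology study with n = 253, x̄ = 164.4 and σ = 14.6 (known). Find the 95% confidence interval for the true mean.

CI = x̄ ± z*(σ/√n) = 164.4 ± 1.96(14.6/√253) = 164.4 ± 1.8 = (162.6, 166.2)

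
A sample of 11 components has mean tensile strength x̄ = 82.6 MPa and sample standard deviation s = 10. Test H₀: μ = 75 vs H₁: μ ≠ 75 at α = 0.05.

t = (x̄ - μ₀)/(s/√n) = (82.6 - 75)/(10/√11) = 2.521. df = 10, critical t = ±2.228. Reject H₀.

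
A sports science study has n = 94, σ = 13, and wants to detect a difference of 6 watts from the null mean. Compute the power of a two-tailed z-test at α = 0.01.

SE = σ/√n = 13/√94 = 1.341. Non-centrality λ = d/SE = 6/1.341 = 4.475. Power ≈ Φ(λ - z_{α/2}) = Φ(4.475 - 2.576) = Φ(1.899) = 0.971.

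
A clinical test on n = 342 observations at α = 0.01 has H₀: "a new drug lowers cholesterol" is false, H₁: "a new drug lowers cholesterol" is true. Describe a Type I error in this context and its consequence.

Type I error: rejecting H₀ when it is true — concluding that a new drug lowers cholesterol when in fact it is not. Consequence: approving an ineffective drug — patients take a useless medication and may skip effective alternatives.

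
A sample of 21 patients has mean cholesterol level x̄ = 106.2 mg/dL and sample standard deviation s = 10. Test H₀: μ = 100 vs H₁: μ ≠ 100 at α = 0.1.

t = (x̄ - μ₀)/(s/√n) = (106.2 - 100)/(10/√21) = 2.841. df = 20, critical t = ±1.725. Reject H₀.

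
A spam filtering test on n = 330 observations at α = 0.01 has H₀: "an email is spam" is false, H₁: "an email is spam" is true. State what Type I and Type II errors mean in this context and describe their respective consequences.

Type I (false positive): concluding that an email is spam when it is not — a legitimate email is sent to the spam folder and the user misses it. Type II (false negative): failing to conclude that an email is spam when it is — a spam email lands in the inbox. Which is costlier depends on domain priorities and is a judgement call rather than a statistical fact.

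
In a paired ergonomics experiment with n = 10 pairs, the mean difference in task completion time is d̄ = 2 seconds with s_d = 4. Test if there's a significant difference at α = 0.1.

t = d̄/(s_d/√n) = 2/(4/√10) = 1.581. df = 9, critical t = ±1.833. Fail to reject H₀.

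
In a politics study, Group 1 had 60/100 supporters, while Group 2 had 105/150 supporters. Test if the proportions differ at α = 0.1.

p̂₁ = 0.6, p̂₂ = 0.7, pooled p̂ = 0.66. z = -1.635. Critical: ±1.645. Fail to reject H₀.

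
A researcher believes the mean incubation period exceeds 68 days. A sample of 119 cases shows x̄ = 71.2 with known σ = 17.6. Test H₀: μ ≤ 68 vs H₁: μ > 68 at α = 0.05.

z = 1.983. Critical value: 1.645. Reject H₀.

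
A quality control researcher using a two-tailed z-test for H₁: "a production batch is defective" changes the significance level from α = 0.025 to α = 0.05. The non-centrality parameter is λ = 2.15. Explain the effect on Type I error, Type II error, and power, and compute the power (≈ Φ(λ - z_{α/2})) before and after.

Increasing α from 0.025 to 0.05:
• Type I error rate increases (α is the Type I rate by definition).
• Critical value moves from z_{α/2} = 2.241 to 1.96, so power = Φ(λ - z_{α/2}) goes from Φ(2.15 - 2.241) = 0.464 to Φ(2.15 - 1.96) = 0.575.
• Type II error rate β = 1 - power therefore decreases (0.536 → 0.425).
Appropriate when false negatives are costly — here, shipping a defective batch — faulty products reach customers.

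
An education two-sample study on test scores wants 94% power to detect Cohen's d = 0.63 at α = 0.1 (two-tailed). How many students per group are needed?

z_{α/2} = 1.645, z_β = Φ⁻¹(0.94) = 1.555. For medium effect (d = 0.63): n per group = 2(z_{α/2} + z_β)²/d² = 2(1.645 + 1.555)²/0.63² = 51.6 → 52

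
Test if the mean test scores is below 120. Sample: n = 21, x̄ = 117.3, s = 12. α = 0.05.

t = (117.3 - 120)/(12/√21) = -1.031, df = 20. Critical t = -1.725. Fail to reject H₀.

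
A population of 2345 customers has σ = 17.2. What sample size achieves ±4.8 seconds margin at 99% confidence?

Without FPC: n₀ = (2.576×17.2/4.8)² = 85.205. With FPC: n = n₀N/(n₀+N-1) = 82.3 → n = 83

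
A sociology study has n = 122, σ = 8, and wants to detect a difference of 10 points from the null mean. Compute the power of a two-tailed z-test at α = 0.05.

SE = σ/√n = 8/√122 = 0.724. Non-centrality λ = d/SE = 10/0.724 = 13.807. Power ≈ Φ(λ - z_{α/2}) = Φ(13.807 - 1.96) = Φ(11.847) = 1.0.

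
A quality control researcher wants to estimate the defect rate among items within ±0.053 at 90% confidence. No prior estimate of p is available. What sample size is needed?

Conservative approach: use p = 0.5 (maximizes p(1-p) = 0.25). n = z²(0.25)/E² = 1.645²×0.25/0.053² = 240.8 → n = 241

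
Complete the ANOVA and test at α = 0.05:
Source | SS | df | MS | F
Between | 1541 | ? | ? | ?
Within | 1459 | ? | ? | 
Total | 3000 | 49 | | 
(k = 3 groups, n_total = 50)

df_between = 2, df_within = 47. MS_between = 770.5, MS_within = 31.04. F = 24.821, F_crit ≈ 3.195. Reject H₀.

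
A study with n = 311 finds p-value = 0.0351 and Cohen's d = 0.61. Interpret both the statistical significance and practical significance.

Statistically significant (p = 0.0351 < 0.05). Cohen's d = 0.61 indicates a medium effect size. Both statistical and practical significance should be considered.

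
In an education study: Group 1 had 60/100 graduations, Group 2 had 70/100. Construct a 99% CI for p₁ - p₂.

p̂₁ = 0.6, p̂₂ = 0.7. Difference = -0.1. CI = (-0.273, 0.073)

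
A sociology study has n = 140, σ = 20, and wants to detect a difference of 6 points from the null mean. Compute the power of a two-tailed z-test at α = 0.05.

SE = σ/√n = 20/√140 = 1.69. Non-centrality λ = d/SE = 6/1.69 = 3.55. Power ≈ Φ(λ - z_{α/2}) = Φ(3.55 - 1.96) = Φ(1.59) = 0.944.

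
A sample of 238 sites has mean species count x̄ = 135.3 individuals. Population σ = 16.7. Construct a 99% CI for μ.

CI = x̄ ± z*(σ/√n) = 135.3 ± 2.576(16.7/√238) = 135.3 ± 2.79 = (132.51, 138.09)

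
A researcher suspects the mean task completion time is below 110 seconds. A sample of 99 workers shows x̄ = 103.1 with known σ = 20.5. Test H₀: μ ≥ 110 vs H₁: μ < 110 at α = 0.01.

z = -3.349. Critical value: -2.33. Reject H₀.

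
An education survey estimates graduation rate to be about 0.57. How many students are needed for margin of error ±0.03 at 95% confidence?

n = z²p(1-p)/E² = 1.96²×0.57×0.43/0.03² = 1046.2 → n = 1047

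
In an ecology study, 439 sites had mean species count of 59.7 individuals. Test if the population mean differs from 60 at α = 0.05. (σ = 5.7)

z = (x̄ - μ₀)/(σ/√n) = (59.7 - 60)/(5.7/√439) = -1.103. Critical value: ±1.96. Since |-1.103| ≤ 1.96, Fail to reject H₀.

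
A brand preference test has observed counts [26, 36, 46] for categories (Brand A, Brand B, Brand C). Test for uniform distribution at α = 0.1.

Expected = 36 each. χ² = Σ(O-E)²/E = 5.556. df = 2, critical value = 4.605. Reject H₀.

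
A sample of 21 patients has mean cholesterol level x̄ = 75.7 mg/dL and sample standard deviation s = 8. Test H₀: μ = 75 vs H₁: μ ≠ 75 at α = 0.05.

t = (x̄ - μ₀)/(s/√n) = (75.7 - 75)/(8/√21) = 0.401. df = 20, critical t = ±2.086. Fail to reject H₀.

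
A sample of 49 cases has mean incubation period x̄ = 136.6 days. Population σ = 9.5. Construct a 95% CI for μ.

CI = x̄ ± z*(σ/√n) = 136.6 ± 1.96(9.5/√49) = 136.6 ± 2.66 = (133.94, 139.26)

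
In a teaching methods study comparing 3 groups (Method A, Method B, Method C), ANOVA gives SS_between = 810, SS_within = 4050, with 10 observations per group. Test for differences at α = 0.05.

df_between = 2, df_within = 27. F = MS_between/MS_within = 405.0/150.0 = 2.7. F_crit ≈ 3.354. Fail to reject H₀.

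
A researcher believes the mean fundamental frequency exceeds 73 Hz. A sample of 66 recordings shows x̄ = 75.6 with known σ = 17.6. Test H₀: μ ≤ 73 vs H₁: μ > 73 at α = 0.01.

z = 1.2. Critical value: 2.33. Fail to reject H₀.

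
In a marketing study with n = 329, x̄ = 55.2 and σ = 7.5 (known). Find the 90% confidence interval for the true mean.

CI = x̄ ± z*(σ/√n) = 55.2 ± 1.645(7.5/√329) = 55.2 ± 0.68 = (54.52, 55.88)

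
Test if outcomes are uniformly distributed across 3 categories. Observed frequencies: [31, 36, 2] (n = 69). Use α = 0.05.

Expected = 23 each. χ² = Σ(O-E)²/E = 29.304. df = 2, critical value = 5.991. Reject H₀.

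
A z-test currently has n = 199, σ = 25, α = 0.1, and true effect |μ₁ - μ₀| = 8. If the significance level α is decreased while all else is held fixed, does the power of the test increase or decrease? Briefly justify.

Power decreases: a smaller α raises the critical value, so less of the H₁ sampling distribution falls in the rejection region.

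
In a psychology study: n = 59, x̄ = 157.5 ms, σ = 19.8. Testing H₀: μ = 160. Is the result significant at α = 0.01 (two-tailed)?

z = (157.5 - 160)/(19.8/√59) = -0.97. Since |z| ≤ 2.576, not significant at α = 0.01.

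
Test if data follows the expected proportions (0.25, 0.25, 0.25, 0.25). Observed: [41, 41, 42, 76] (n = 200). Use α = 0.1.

Expected: [50.0, 50.0, 50.0, 50.0]. χ² = 18.04. df = 3, critical = 6.251. Reject H₀.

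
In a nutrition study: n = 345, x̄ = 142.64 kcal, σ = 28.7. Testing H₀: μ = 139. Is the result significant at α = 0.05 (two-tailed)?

z = (142.64 - 139)/(28.7/√345) = 2.356. Since |z| > 1.96, significant at α = 0.05.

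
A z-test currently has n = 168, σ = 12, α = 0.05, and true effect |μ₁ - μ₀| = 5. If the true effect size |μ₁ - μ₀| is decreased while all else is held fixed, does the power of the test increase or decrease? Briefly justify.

Power decreases: a smaller true effect decreases the non-centrality λ = |μ₁ - μ₀|/(σ/√n).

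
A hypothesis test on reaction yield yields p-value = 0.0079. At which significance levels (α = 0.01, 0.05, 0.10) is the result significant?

p = 0.0079. Significant at: α = 0.01, 0.05, 0.1.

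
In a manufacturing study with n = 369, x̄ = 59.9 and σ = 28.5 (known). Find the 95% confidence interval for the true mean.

CI = x̄ ± z*(σ/√n) = 59.9 ± 1.96(28.5/√369) = 59.9 ± 2.91 = (56.99, 62.81)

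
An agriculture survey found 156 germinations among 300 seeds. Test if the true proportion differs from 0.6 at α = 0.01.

p̂ = 0.52, p₀ = 0.6. z = (p̂ - p₀)/√(p₀(1-p₀)/n) = -2.828. Critical: ±2.576. Reject H₀.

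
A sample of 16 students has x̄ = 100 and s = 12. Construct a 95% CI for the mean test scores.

CI = x̄ ± t*(s/√n) = 100 ± 2.131(12/√16) = (93.61, 106.39)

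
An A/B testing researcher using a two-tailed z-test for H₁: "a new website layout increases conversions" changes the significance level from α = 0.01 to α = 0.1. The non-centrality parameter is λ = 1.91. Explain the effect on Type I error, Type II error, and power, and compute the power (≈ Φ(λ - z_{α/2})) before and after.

Increasing α from 0.01 to 0.1:
• Type I error rate increases (α is the Type I rate by definition).
• Critical value moves from z_{α/2} = 2.576 to 1.645, so power = Φ(λ - z_{α/2}) goes from Φ(1.91 - 2.576) = 0.253 to Φ(1.91 - 1.645) = 0.604.
• Type II error rate β = 1 - power therefore decreases (0.747 → 0.396).
Appropriate when false negatives are costly — here, discarding a layout that would have improved conversions — lost revenue.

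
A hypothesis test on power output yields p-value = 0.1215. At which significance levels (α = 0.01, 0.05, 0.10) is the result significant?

p = 0.1215. Not significant at any of the given levels.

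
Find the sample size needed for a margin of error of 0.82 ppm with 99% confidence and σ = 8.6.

n = (z*σ/E)² = (2.576×8.6/0.82)² = 729.9 → n = 730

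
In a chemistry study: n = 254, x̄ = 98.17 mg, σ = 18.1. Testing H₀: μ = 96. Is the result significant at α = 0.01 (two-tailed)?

z = (98.17 - 96)/(18.1/√254) = 1.911. Since |z| ≤ 2.576, not significant at α = 0.01.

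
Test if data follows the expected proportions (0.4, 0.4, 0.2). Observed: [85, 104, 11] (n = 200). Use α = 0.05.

Expected: [80.0, 80.0, 40.0]. χ² = 28.537. df = 2, critical = 5.991. Reject H₀.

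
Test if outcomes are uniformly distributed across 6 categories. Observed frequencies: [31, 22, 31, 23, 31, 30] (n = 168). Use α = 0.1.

Expected = 28 each. χ² = Σ(O-E)²/E = 3.286. df = 5, critical value = 9.236. Fail to reject H₀.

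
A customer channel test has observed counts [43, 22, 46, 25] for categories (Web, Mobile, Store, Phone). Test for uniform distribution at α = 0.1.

Expected = 34 each. χ² = Σ(O-E)²/E = 13.235. df = 3, critical value = 6.251. Reject H₀.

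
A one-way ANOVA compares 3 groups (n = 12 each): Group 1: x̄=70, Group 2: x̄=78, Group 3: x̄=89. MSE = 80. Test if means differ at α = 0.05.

Grand mean = 79.0. SS_between = 2184.0, MS_between = 1092.0. F = 13.65, F_crit ≈ 3.285. Reject H₀.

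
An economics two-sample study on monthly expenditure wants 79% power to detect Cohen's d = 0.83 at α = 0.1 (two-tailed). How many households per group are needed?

z_{α/2} = 1.645, z_β = Φ⁻¹(0.79) = 0.806. For large effect (d = 0.83): n per group = 2(z_{α/2} + z_β)²/d² = 2(1.645 + 0.806)²/0.83² = 17.4 → 18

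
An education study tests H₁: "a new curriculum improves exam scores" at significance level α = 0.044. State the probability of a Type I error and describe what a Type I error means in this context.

P(Type I error) = α = 0.044. A Type I error is rejecting H₀ when H₀ is actually true (false positive) — here, concluding that a new curriculum improves exam scores when in fact this is not the case. Consequence: adopting a curriculum that gives no real benefit — disruption for nothing.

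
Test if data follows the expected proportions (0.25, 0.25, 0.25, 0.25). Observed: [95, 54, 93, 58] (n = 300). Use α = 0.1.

Expected: [75.0, 75.0, 75.0, 75.0]. χ² = 19.387. df = 3, critical = 6.251. Reject H₀.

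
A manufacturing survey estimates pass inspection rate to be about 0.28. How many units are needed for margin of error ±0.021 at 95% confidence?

n = z²p(1-p)/E² = 1.96²×0.28×0.72/0.021² = 1756.2 → n = 1757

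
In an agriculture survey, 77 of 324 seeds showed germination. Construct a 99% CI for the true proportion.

p̂ = 0.238. CI = p̂ ± z*√(p̂(1-p̂)/n) = (0.177, 0.299)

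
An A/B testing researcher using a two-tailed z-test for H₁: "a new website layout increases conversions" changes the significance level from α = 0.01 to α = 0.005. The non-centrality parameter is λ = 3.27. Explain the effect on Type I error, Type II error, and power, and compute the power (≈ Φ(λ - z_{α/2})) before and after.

Decreasing α from 0.01 to 0.005:
• Type I error rate decreases (α is the Type I rate by definition).
• Critical value moves from z_{α/2} = 2.576 to 2.807, so power = Φ(λ - z_{α/2}) goes from Φ(3.27 - 2.576) = 0.756 to Φ(3.27 - 2.807) = 0.678.
• Type II error rate β = 1 - power therefore increases (0.244 → 0.322).
Appropriate when false positives are costly — here, rolling out a layout that doesn't actually help — wasted engineering effort.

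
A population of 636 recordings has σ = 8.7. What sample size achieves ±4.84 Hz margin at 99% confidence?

Without FPC: n₀ = (2.576×8.7/4.84)² = 21.441. With FPC: n = n₀N/(n₀+N-1) = 20.8 → n = 21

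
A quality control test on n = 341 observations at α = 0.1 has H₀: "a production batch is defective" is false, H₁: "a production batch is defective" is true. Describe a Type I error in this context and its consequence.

Type I error: rejecting H₀ when it is true — concluding that a production batch is defective when in fact it is not. Consequence: scrapping a good batch — wasted material and cost for no reason.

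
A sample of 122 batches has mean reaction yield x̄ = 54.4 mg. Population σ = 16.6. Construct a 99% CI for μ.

CI = x̄ ± z*(σ/√n) = 54.4 ± 2.576(16.6/√122) = 54.4 ± 3.87 = (50.53, 58.27)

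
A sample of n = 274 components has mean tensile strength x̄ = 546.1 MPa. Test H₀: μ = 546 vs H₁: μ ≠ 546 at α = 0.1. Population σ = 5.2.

z = (x̄ - μ₀)/(σ/√n) = (546.1 - 546)/(5.2/√274) = 0.318. Critical value: ±1.645. Since |0.318| ≤ 1.645, Fail to reject H₀.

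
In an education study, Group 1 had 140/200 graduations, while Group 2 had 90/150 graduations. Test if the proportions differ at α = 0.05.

p̂₁ = 0.7, p̂₂ = 0.6, pooled p̂ = 0.657. z = 1.95. Critical: ±1.96. Fail to reject H₀.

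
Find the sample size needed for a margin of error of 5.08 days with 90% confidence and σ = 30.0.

n = (z*σ/E)² = (1.645×30.0/5.08)² = 94.4 → n = 95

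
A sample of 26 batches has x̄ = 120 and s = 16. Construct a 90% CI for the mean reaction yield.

CI = x̄ ± t*(s/√n) = 120 ± 1.708(16/√26) = (114.64, 125.36)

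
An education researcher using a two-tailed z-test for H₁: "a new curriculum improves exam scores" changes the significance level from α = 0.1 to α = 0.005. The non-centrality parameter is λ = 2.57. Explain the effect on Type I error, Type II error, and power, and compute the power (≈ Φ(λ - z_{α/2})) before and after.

Decreasing α from 0.1 to 0.005:
• Type I error rate decreases (α is the Type I rate by definition).
• Critical value moves from z_{α/2} = 1.645 to 2.807, so power = Φ(λ - z_{α/2}) goes from Φ(2.57 - 1.645) = 0.823 to Φ(2.57 - 2.807) = 0.406.
• Type II error rate β = 1 - power therefore increases (0.177 → 0.594).
Appropriate when false positives are costly — here, adopting a curriculum that gives no real benefit — disruption for nothing.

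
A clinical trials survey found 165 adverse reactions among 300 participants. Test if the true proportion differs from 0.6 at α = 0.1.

p̂ = 0.55, p₀ = 0.6. z = (p̂ - p₀)/√(p₀(1-p₀)/n) = -1.768. Critical: ±1.645. Reject H₀.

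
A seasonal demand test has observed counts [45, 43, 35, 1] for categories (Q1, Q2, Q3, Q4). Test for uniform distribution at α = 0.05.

Expected = 31 each. χ² = Σ(O-E)²/E = 40.516. df = 3, critical value = 7.815. Reject H₀.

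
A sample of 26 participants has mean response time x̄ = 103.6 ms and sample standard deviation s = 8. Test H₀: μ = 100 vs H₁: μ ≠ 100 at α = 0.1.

t = (x̄ - μ₀)/(s/√n) = (103.6 - 100)/(8/√26) = 2.295. df = 25, critical t = ±1.708. Reject H₀.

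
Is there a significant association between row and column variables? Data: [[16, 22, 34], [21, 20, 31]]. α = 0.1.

χ² = 0.909. df = 2, critical = 4.605. Fail to reject H₀. No evidence of dependence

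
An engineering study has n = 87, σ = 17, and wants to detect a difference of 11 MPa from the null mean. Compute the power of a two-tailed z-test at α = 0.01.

SE = σ/√n = 17/√87 = 1.823. Non-centrality λ = d/SE = 11/1.823 = 6.035. Power ≈ Φ(λ - z_{α/2}) = Φ(6.035 - 2.576) = Φ(3.459) = 1.0.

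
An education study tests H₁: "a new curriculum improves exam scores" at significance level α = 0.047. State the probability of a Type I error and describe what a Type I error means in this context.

P(Type I error) = α = 0.047. A Type I error is rejecting H₀ when H₀ is actually true (false positive) — here, concluding that a new curriculum improves exam scores when in fact this is not the case. Consequence: adopting a curriculum that gives no real benefit — disruption for nothing.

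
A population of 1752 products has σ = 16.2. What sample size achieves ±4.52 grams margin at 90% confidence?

Without FPC: n₀ = (1.645×16.2/4.52)² = 34.76. With FPC: n = n₀N/(n₀+N-1) = 34.1 → n = 35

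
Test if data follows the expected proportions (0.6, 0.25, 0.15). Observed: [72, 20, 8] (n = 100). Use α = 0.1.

Expected: [60.0, 25.0, 15.0]. χ² = 6.667. df = 2, critical = 4.605. Reject H₀.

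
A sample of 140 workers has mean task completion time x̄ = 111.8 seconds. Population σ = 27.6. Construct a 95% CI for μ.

CI = x̄ ± z*(σ/√n) = 111.8 ± 1.96(27.6/√140) = 111.8 ± 4.57 = (107.23, 116.37)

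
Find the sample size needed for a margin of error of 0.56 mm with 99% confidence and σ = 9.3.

n = (z*σ/E)² = (2.576×9.3/0.56)² = 1830.1 → n = 1831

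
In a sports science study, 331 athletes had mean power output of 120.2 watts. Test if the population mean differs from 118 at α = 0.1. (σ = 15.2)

z = (x̄ - μ₀)/(σ/√n) = (120.2 - 118)/(15.2/√331) = 2.633. Critical value: ±1.645. Since |2.633| > 1.645, Reject H₀.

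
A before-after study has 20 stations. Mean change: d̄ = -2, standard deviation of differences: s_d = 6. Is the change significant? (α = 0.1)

t = d̄/(s_d/√n) = -2/(6/√20) = -1.491. df = 19, critical t = ±1.729. Fail to reject H₀.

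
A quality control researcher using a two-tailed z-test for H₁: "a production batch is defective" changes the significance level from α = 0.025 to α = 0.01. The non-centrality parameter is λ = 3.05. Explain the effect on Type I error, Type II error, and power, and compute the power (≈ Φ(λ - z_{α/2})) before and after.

Decreasing α from 0.025 to 0.01:
• Type I error rate decreases (α is the Type I rate by definition).
• Critical value moves from z_{α/2} = 2.241 to 2.576, so power = Φ(λ - z_{α/2}) goes from Φ(3.05 - 2.241) = 0.791 to Φ(3.05 - 2.576) = 0.682.
• Type II error rate β = 1 - power therefore increases (0.209 → 0.318).
Appropriate when false positives are costly — here, scrapping a good batch — wasted material and cost for no reason.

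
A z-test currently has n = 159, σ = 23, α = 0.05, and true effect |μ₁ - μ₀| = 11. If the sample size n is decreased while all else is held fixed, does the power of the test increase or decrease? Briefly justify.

Power decreases: a smaller n inflates the standard error σ/√n, pulling the sampling distribution under H₁ back toward the critical value.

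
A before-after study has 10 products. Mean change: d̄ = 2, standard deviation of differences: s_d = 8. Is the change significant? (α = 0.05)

t = d̄/(s_d/√n) = 2/(8/√10) = 0.791. df = 9, critical t = ±2.262. Fail to reject H₀.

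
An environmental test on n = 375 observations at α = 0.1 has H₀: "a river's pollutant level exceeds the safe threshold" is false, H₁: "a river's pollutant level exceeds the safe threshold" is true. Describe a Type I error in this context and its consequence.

Type I error: rejecting H₀ when it is true — concluding that a river's pollutant level exceeds the safe threshold when in fact it is not. Consequence: shutting down a compliant factory unnecessarily.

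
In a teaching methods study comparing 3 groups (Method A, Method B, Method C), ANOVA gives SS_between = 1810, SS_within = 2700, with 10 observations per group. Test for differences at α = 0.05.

df_between = 2, df_within = 27. F = MS_between/MS_within = 905.0/100.0 = 9.05. F_crit ≈ 3.354. Reject H₀. At least one mean differs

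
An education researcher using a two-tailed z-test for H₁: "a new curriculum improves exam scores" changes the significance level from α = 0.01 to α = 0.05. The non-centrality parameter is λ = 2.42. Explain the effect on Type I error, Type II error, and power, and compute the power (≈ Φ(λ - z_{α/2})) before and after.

Increasing α from 0.01 to 0.05:
• Type I error rate increases (α is the Type I rate by definition).
• Critical value moves from z_{α/2} = 2.576 to 1.96, so power = Φ(λ - z_{α/2}) goes from Φ(2.42 - 2.576) = 0.438 to Φ(2.42 - 1.96) = 0.677.
• Type II error rate β = 1 - power therefore decreases (0.562 → 0.323).
Appropriate when false negatives are costly — here, keeping the old curriculum when the new one would have helped students.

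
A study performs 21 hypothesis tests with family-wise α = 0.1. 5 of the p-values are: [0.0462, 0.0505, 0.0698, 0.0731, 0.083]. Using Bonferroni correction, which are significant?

Bonferroni α = 0.1/21 = 0.00476. None of the given p-values are significant.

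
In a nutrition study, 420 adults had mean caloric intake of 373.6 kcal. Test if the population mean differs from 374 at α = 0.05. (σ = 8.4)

z = (x̄ - μ₀)/(σ/√n) = (373.6 - 374)/(8.4/√420) = -0.976. Critical value: ±1.96. Since |-0.976| ≤ 1.96, Fail to reject H₀.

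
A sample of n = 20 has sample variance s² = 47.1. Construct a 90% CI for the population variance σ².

df = 19. χ²_{0.05} = 30.144, χ²_{0.95} = 10.117. CI for σ² = ((n-1)s²/χ²_{α/2}, (n-1)s²/χ²_{1-α/2}) = (19·47.1/30.144, 19·47.1/10.117) = (29.69, 88.46)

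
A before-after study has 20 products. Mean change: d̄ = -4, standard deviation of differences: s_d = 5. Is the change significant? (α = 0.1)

t = d̄/(s_d/√n) = -4/(5/√20) = -3.578. df = 19, critical t = ±1.729. Reject H₀.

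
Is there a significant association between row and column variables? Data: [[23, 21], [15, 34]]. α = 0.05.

χ² = 4.501. df = 1, critical = 3.841. Reject H₀. Variables are dependent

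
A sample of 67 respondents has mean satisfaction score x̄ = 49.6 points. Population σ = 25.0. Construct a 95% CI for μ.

CI = x̄ ± z*(σ/√n) = 49.6 ± 1.96(25.0/√67) = 49.6 ± 5.99 = (43.61, 55.59)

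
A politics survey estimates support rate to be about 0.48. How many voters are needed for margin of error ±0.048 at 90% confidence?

n = z²p(1-p)/E² = 1.645²×0.48×0.52/0.048² = 293.2 → n = 294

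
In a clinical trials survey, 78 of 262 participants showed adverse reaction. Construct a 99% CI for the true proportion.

p̂ = 0.298. CI = p̂ ± z*√(p̂(1-p̂)/n) = (0.225, 0.37)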